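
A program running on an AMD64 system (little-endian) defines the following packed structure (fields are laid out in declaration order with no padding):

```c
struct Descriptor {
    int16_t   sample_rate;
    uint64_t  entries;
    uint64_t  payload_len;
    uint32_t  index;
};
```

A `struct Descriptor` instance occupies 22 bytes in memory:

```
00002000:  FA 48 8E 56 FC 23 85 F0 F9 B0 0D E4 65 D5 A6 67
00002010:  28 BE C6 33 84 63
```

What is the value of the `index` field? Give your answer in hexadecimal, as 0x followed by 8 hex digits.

`index` follows `sample_rate` (2 B), `entries` (8 B), `payload_len` (8 B), so it starts at offset 2 + 8 + 8 = 18 and occupies 4 bytes.
Bytes at offsets 18..21: C6 33 84 63.
Little-endian stores the least-significant byte at the lowest address.
Reassemble most-significant byte first: 63 84 33 C6 → 0x638433C6.

0x638433C6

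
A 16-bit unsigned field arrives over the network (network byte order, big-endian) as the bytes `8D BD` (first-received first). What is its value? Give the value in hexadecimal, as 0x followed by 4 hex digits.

Big-endian: lowest address holds the most-significant byte.
The bytes are already most-significant first: 0x8DBD.

0x8DBD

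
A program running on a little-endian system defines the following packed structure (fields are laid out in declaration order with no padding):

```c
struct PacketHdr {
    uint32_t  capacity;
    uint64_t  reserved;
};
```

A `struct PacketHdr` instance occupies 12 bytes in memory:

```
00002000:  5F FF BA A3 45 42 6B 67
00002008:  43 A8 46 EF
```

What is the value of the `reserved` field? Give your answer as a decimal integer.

`reserved` follows `capacity` (4 bytes), so it starts at byte offset 4 and occupies 8 bytes.
Bytes at offsets 4..11: 45 42 6B 67 43 A8 46 EF.
Little-endian stores the least-significant byte at the lowest address.
Reassemble most-significant byte first: EF 46 A8 43 67 6B 42 45 → 0xEF46A843676B4245.
0xEF46A843676B4245 = 17241653230885880389.

17241653230885880389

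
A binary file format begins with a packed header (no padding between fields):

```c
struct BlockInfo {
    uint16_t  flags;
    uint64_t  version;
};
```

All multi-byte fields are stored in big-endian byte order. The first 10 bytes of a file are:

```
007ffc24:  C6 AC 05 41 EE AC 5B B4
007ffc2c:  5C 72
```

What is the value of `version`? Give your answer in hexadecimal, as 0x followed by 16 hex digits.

`version` follows `flags` (2 bytes), so it starts at byte offset 2 and occupies 8 bytes.
Bytes at offsets 2..9: 05 41 EE AC 5B B4 5C 72.
In big-endian order the high byte comes first in memory.
The bytes are already most-significant first: 0x0541EEAC5BB45C72.

0x0541EEAC5BB45C72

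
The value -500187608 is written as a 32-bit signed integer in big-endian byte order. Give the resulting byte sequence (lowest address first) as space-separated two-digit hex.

Two's complement of -500187608 in 32 bits: 500187608 = 0x1DD041D8; invert → 0xE22FBE27; add 1 → 0xE22FBE28.
Split into bytes (most-significant first): E2 2F BE 28.
Big-endian stores the most-significant byte at the lowest address.
So the memory order matches the most-significant-first order: E2 2F BE 28.

E2 2F BE 28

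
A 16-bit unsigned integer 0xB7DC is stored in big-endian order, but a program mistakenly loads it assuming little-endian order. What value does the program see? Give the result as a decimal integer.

56503

Stored big-endian, the bytes at ascending addresses are B7 DC.
Read back as little-endian, the first byte is least significant, giving 0xDCB7.
0xDCB7 = 56503.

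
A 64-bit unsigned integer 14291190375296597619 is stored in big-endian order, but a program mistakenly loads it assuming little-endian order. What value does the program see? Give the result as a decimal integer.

14291190375296597619 in 64-bit hexadecimal is 0xC65481EDA908FE73.
Stored big-endian, the bytes at ascending addresses are C6 54 81 ED A9 08 FE 73.
Read back as little-endian, the first byte is least significant, giving 0x73FE08A9ED8154C6.
0x73FE08A9ED8154C6 = 8358127484373390534.

8358127484373390534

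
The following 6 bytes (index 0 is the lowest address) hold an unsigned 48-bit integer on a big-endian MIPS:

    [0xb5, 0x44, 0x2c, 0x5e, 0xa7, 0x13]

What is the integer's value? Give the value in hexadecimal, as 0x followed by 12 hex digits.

In big-endian order the high byte comes first in memory.
The bytes are already most-significant first: 0xB5442C5EA713.

0xB5442C5EA713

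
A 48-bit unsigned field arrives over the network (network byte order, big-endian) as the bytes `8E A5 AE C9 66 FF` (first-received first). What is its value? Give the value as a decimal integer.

Big-endian stores the most-significant byte at the lowest address.
The bytes are already most-significant first: 0x8EA5AEC966FF.
0x8EA5AEC966FF = 156842253182719.

156842253182719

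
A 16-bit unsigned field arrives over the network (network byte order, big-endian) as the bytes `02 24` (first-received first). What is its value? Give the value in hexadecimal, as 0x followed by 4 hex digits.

0x0224

In big-endian order the high byte comes first in memory.
The bytes are already most-significant first: 0x0224.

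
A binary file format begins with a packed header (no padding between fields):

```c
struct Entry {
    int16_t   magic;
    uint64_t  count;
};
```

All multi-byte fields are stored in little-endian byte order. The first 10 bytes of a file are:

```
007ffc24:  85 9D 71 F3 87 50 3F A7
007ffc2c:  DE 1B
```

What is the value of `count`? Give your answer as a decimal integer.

`count` follows `magic` (2 bytes), so it starts at byte offset 2 and occupies 8 bytes.
Bytes at offsets 2..9: 71 F3 87 50 3F A7 DE 1B.
In little-endian order the low byte comes first in memory.
Reassemble most-significant byte first: 1B DE A7 3F 50 87 F3 71 → 0x1BDEA73F5087F371.
0x1BDEA73F5087F371 = 2008226374229685105.

2008226374229685105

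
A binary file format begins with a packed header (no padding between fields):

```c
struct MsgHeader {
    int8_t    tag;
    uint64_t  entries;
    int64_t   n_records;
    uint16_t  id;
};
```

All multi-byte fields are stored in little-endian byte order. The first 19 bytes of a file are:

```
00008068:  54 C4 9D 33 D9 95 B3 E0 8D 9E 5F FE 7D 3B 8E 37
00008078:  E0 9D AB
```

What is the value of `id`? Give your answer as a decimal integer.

43933

`id` follows `tag` (1 B), `entries` (8 B), `n_records` (8 B), so it starts at offset 1 + 8 + 8 = 17 and occupies 2 bytes.
Bytes at offsets 17..18: 9D AB.
Little-endian: lowest address holds the least-significant byte.
Reassemble most-significant byte first: AB 9D → 0xAB9D.
0xAB9D = 43933.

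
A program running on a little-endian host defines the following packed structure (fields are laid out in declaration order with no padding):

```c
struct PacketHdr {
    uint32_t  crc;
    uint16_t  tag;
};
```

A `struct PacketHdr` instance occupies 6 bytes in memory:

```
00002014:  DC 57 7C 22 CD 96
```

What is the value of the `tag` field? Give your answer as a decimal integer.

38605

`tag` follows `crc` (4 bytes), so it starts at byte offset 4 and occupies 2 bytes.
Bytes at offsets 4..5: CD 96.
Little-endian: lowest address holds the least-significant byte.
Reassemble most-significant byte first: 96 CD → 0x96CD.
0x96CD = 38605.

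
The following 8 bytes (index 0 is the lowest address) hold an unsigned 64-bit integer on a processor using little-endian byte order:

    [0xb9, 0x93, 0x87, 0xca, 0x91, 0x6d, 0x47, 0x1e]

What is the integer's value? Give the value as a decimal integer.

2181833017419862969

In little-endian order the low byte comes first in memory.
Reassemble most-significant byte first: 1E 47 6D 91 CA 87 93 B9 → 0x1E476D91CA8793B9.
0x1E476D91CA8793B9 = 2181833017419862969.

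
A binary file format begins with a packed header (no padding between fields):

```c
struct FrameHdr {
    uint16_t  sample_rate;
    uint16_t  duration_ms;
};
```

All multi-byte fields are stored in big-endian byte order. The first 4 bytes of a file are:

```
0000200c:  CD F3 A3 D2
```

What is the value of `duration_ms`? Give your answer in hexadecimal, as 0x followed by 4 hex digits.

`duration_ms` follows `sample_rate` (2 bytes), so it starts at byte offset 2 and occupies 2 bytes.
Bytes at offsets 2..3: A3 D2.
Big-endian stores the most-significant byte at the lowest address.
The bytes are already most-significant first: 0xA3D2.

0xA3D2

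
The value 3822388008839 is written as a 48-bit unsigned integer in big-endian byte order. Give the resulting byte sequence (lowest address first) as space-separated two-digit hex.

03 79 F8 14 57 87

3822388008839 in hexadecimal, padded to 48 bits, is 0x0379F8145787.
Split into bytes (most-significant first): 03 79 F8 14 57 87.
Big-endian: lowest address holds the most-significant byte.
So the memory order matches the most-significant-first order: 03 79 F8 14 57 87.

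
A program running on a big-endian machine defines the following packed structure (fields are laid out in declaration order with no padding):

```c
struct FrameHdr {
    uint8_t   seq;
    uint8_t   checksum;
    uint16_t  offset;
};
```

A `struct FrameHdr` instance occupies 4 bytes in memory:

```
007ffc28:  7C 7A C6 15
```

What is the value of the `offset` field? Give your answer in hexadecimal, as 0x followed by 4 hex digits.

`offset` follows `seq` (1 B), `checksum` (1 B), so it starts at offset 1 + 1 = 2 and occupies 2 bytes.
Bytes at offsets 2..3: C6 15.
Big-endian stores the most-significant byte at the lowest address.
The bytes are already most-significant first: 0xC615.

0xC615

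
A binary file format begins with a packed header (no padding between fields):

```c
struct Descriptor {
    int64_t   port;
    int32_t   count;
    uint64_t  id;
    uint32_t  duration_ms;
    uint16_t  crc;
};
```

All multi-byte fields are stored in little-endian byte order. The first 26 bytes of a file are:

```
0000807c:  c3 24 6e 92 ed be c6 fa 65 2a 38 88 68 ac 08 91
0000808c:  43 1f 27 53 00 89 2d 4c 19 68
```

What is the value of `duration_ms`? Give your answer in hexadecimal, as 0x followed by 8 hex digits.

0x4C2D8900

`duration_ms` follows `port` (8 B), `count` (4 B), `id` (8 B), so it starts at offset 8 + 4 + 8 = 20 and occupies 4 bytes.
Bytes at offsets 20..23: 00 89 2D 4C.
In little-endian order the low byte comes first in memory.
Reassemble most-significant byte first: 4C 2D 89 00 → 0x4C2D8900.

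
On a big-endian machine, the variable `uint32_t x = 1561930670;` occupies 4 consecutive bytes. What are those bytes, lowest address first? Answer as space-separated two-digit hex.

5D 19 2B AE

1561930670 in hexadecimal, padded to 32 bits, is 0x5D192BAE.
Split into bytes (most-significant first): 5D 19 2B AE.
In big-endian order the high byte comes first in memory.
So the memory order matches the most-significant-first order: 5D 19 2B AE.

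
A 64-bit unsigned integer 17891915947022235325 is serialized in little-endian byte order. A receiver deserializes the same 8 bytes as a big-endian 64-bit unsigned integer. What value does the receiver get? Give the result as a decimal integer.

13634199433302920440

17891915947022235325 in 64-bit hexadecimal is 0xF84CDAC2256836BD.
Stored little-endian, the bytes at ascending addresses are BD 36 68 25 C2 DA 4C F8.
Read back as big-endian, the last byte is least significant, giving 0xBD366825C2DA4CF8.
0xBD366825C2DA4CF8 = 13634199433302920440.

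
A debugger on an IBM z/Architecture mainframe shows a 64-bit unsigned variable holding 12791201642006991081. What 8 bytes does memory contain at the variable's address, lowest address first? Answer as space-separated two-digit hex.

12791201642006991081 in hexadecimal, padded to 64 bits, is 0xB1837A1F6A3850E9.
Split into bytes (most-significant first): B1 83 7A 1F 6A 38 50 E9.
Big-endian: lowest address holds the most-significant byte.
So the memory order matches the most-significant-first order: B1 83 7A 1F 6A 38 50 E9.

B1 83 7A 1F 6A 38 50 E9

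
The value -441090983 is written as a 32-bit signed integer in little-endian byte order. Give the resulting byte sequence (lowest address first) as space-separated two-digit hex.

59 7C B5 E5

Two's complement of -441090983 in 32 bits: 441090983 = 0x1A4A83A7; invert → 0xE5B57C58; add 1 → 0xE5B57C59.
Split into bytes (most-significant first): E5 B5 7C 59.
In little-endian order the low byte comes first in memory.
So at ascending addresses the bytes are 59 7C B5 E5.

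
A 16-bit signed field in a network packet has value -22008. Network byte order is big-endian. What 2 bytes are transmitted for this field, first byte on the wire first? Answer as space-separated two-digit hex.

AA 08

Two's complement of -22008 in 16 bits: 22008 = 0x55F8; invert → 0xAA07; add 1 → 0xAA08.
Split into bytes (most-significant first): AA 08.
In big-endian order the high byte comes first in memory.
So the memory order matches the most-significant-first order: AA 08.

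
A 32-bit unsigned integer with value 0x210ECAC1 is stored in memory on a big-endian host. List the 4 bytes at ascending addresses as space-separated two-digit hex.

21 0E CA C1

Split into bytes (most-significant first): 21 0E CA C1.
Big-endian stores the most-significant byte at the lowest address.
So the memory order matches the most-significant-first order: 21 0E CA C1.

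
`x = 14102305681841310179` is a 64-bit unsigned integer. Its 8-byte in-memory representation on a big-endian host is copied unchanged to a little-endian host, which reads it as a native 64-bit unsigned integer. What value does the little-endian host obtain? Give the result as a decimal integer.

16413685399504074179

14102305681841310179 in 64-bit hexadecimal is 0xC3B5744CE81FC9E3.
Stored big-endian, the bytes at ascending addresses are C3 B5 74 4C E8 1F C9 E3.
Read back as little-endian, the first byte is least significant, giving 0xE3C91FE84C74B5C3.
0xE3C91FE84C74B5C3 = 16413685399504074179.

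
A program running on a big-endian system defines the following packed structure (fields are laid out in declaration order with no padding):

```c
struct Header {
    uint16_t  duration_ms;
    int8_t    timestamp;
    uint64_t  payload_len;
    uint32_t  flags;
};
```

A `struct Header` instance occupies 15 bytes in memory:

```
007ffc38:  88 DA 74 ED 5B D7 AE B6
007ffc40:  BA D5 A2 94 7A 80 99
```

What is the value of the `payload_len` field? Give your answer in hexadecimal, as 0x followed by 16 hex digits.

`payload_len` follows `duration_ms` (2 B), `timestamp` (1 B), so it starts at offset 2 + 1 = 3 and occupies 8 bytes.
Bytes at offsets 3..10: ED 5B D7 AE B6 BA D5 A2.
Big-endian: lowest address holds the most-significant byte.
The bytes are already most-significant first: 0xED5BD7AEB6BAD5A2.

0xED5BD7AEB6BAD5A2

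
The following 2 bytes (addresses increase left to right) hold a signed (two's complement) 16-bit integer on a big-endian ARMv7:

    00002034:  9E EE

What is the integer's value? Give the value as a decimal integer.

-24850

Big-endian: lowest address holds the most-significant byte.
The bytes are already most-significant first: 0x9EEE.
Top bit is set, so as a signed 16-bit value this is 0x9EEE − 2^16 = -24850.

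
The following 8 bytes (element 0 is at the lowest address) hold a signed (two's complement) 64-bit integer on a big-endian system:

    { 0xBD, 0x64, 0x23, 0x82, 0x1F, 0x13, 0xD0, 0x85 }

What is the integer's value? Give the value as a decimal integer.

Big-endian stores the most-significant byte at the lowest address.
The bytes are already most-significant first: 0xBD6423821F13D085.
Top bit is set, so as a signed 64-bit value this is 0xBD6423821F13D085 − 2^64 = -4799672261095993211.

-4799672261095993211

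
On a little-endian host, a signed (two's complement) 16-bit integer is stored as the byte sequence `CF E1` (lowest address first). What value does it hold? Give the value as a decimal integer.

Little-endian stores the least-significant byte at the lowest address.
Reassemble most-significant byte first: E1 CF → 0xE1CF.
Top bit is set, so as a signed 16-bit value this is 0xE1CF − 2^16 = -7729.

-7729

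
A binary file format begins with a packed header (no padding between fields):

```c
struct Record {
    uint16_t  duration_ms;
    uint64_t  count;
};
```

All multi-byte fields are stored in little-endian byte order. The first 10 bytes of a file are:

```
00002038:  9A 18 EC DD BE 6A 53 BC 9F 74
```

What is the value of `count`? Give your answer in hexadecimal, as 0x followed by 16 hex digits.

`count` follows `duration_ms` (2 bytes), so it starts at byte offset 2 and occupies 8 bytes.
Bytes at offsets 2..9: EC DD BE 6A 53 BC 9F 74.
In little-endian order the low byte comes first in memory.
Reassemble most-significant byte first: 74 9F BC 53 6A BE DD EC → 0x749FBC536ABEDDEC.

0x749FBC536ABEDDEC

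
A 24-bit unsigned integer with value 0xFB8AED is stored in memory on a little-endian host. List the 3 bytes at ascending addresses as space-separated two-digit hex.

Split into bytes (most-significant first): FB 8A ED.
Little-endian stores the least-significant byte at the lowest address.
So at ascending addresses the bytes are ED 8A FB.

ED 8A FB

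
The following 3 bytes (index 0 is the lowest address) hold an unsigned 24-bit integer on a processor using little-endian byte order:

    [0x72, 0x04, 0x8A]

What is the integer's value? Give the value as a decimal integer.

In little-endian order the low byte comes first in memory.
Reassemble most-significant byte first: 8A 04 72 → 0x8A0472.
0x8A0472 = 9045106.

9045106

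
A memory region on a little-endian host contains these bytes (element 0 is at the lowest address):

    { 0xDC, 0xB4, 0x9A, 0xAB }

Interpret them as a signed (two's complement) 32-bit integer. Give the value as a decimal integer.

-1415924516

Little-endian stores the least-significant byte at the lowest address.
Reassemble most-significant byte first: AB 9A B4 DC → 0xAB9AB4DC.
Top bit is set, so as a signed 32-bit value this is 0xAB9AB4DC − 2^32 = -1415924516.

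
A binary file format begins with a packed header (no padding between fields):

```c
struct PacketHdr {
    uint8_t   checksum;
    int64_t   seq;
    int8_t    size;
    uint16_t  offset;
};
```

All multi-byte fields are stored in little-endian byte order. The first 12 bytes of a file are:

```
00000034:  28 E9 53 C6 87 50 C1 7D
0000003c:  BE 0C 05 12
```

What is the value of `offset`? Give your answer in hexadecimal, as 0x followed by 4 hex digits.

0x1205

`offset` follows `checksum` (1 B), `seq` (8 B), `size` (1 B), so it starts at offset 1 + 8 + 1 = 10 and occupies 2 bytes.
Bytes at offsets 10..11: 05 12.
Little-endian stores the least-significant byte at the lowest address.
Reassemble most-significant byte first: 12 05 → 0x1205.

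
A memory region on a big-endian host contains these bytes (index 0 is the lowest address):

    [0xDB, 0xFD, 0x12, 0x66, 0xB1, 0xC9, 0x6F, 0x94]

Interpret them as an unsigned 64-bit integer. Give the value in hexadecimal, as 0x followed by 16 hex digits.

Big-endian: lowest address holds the most-significant byte.
The bytes are already most-significant first: 0xDBFD1266B1C96F94.

0xDBFD1266B1C96F94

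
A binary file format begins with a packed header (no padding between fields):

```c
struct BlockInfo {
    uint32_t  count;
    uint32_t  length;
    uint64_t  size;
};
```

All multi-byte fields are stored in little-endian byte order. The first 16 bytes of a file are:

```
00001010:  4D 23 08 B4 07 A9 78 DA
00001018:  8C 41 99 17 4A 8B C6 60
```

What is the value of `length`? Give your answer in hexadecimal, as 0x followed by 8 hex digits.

`length` follows `count` (4 bytes), so it starts at byte offset 4 and occupies 4 bytes.
Bytes at offsets 4..7: 07 A9 78 DA.
Little-endian stores the least-significant byte at the lowest address.
Reassemble most-significant byte first: DA 78 A9 07 → 0xDA78A907.

0xDA78A907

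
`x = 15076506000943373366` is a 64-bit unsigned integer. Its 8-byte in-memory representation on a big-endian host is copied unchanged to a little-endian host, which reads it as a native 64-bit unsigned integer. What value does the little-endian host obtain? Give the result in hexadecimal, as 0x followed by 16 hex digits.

0x365C464054823AD1

15076506000943373366 in 64-bit hexadecimal is 0xD13A825440465C36.
Stored big-endian, the bytes at ascending addresses are D1 3A 82 54 40 46 5C 36.
Read back as little-endian, the first byte is least significant, giving 0x365C464054823AD1.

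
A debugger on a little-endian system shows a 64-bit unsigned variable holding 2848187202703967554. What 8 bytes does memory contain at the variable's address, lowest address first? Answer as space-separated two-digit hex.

2848187202703967554 in hexadecimal, padded to 64 bits, is 0x2786CB2BA6FBC542.
Split into bytes (most-significant first): 27 86 CB 2B A6 FB C5 42.
Little-endian: lowest address holds the least-significant byte.
So at ascending addresses the bytes are 42 C5 FB A6 2B CB 86 27.

42 C5 FB A6 2B CB 86 27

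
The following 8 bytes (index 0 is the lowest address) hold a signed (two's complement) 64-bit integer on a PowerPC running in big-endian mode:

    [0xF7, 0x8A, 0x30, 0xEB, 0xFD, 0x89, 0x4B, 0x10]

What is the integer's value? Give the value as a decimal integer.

In big-endian order the high byte comes first in memory.
The bytes are already most-significant first: 0xF78A30EBFD894B10.
Top bit is set, so as a signed 64-bit value this is 0xF78A30EBFD894B10 − 2^64 = -609621009426199792.

-609621009426199792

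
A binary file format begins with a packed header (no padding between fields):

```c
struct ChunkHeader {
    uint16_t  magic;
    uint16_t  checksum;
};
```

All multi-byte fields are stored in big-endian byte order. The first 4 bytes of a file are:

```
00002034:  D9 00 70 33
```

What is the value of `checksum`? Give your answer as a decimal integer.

28723

`checksum` follows `magic` (2 bytes), so it starts at byte offset 2 and occupies 2 bytes.
Bytes at offsets 2..3: 70 33.
Big-endian: lowest address holds the most-significant byte.
The bytes are already most-significant first: 0x7033.
0x7033 = 28723.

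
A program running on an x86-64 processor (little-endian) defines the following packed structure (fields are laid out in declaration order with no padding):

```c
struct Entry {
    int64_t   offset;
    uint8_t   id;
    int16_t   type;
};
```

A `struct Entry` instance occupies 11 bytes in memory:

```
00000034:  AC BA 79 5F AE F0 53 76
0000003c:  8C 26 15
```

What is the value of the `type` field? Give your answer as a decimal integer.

`type` follows `offset` (8 B), `id` (1 B), so it starts at offset 8 + 1 = 9 and occupies 2 bytes.
Bytes at offsets 9..10: 26 15.
In little-endian order the low byte comes first in memory.
Reassemble most-significant byte first: 15 26 → 0x1526.
0x1526 = 5414.

5414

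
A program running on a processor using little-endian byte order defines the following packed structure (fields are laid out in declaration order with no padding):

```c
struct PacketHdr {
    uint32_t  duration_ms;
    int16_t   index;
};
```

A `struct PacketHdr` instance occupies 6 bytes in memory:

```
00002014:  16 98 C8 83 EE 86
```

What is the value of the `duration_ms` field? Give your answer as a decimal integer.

`duration_ms` is the first field, at byte offset 0, occupying 4 bytes.
Bytes at offsets 0..3: 16 98 C8 83.
Little-endian stores the least-significant byte at the lowest address.
Reassemble most-significant byte first: 83 C8 98 16 → 0x83C89816.
0x83C89816 = 2210961430.

2210961430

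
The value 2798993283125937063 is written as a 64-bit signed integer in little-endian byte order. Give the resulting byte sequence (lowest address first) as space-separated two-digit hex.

A7 03 6D B1 8F 05 D8 26

2798993283125937063 in hexadecimal, padded to 64 bits, is 0x26D8058FB16D03A7.
Split into bytes (most-significant first): 26 D8 05 8F B1 6D 03 A7.
Little-endian: lowest address holds the least-significant byte.
So at ascending addresses the bytes are A7 03 6D B1 8F 05 D8 26.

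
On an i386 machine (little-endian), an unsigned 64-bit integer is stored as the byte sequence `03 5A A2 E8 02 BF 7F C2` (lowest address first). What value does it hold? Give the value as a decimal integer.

Little-endian: lowest address holds the least-significant byte.
Reassemble most-significant byte first: C2 7F BF 02 E8 A2 5A 03 → 0xC27FBF02E8A25A03.
0xC27FBF02E8A25A03 = 14015130584614066691.

14015130584614066691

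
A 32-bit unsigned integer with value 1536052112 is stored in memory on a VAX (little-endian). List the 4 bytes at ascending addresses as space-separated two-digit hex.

1536052112 in hexadecimal, padded to 32 bits, is 0x5B8E4B90.
Split into bytes (most-significant first): 5B 8E 4B 90.
Little-endian stores the least-significant byte at the lowest address.
So at ascending addresses the bytes are 90 4B 8E 5B.

90 4B 8E 5B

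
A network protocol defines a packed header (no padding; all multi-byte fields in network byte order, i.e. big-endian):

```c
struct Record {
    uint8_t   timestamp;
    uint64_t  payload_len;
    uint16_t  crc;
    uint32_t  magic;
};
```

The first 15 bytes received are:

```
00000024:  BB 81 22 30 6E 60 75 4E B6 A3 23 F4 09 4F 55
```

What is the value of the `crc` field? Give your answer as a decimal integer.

41763

`crc` follows `timestamp` (1 B), `payload_len` (8 B), so it starts at offset 1 + 8 = 9 and occupies 2 bytes.
Bytes at offsets 9..10: A3 23.
In big-endian order the high byte comes first in memory.
The bytes are already most-significant first: 0xA323.
0xA323 = 41763.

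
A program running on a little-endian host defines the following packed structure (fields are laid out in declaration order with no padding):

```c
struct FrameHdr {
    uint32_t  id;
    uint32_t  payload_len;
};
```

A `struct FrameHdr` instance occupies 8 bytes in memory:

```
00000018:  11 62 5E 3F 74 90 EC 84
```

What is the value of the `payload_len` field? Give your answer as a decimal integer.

`payload_len` follows `id` (4 bytes), so it starts at byte offset 4 and occupies 4 bytes.
Bytes at offsets 4..7: 74 90 EC 84.
Little-endian: lowest address holds the least-significant byte.
Reassemble most-significant byte first: 84 EC 90 74 → 0x84EC9074.
0x84EC9074 = 2230095988.

2230095988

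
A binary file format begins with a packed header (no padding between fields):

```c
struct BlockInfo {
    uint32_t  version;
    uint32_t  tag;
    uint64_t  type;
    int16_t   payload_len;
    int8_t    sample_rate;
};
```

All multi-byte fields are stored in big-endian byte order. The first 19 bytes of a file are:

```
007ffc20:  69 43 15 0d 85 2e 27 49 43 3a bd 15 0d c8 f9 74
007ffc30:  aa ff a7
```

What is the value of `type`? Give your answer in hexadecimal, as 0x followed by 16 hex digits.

0x433ABD150DC8F974

`type` follows `version` (4 B), `tag` (4 B), so it starts at offset 4 + 4 = 8 and occupies 8 bytes.
Bytes at offsets 8..15: 43 3A BD 15 0D C8 F9 74.
Big-endian: lowest address holds the most-significant byte.
The bytes are already most-significant first: 0x433ABD150DC8F974.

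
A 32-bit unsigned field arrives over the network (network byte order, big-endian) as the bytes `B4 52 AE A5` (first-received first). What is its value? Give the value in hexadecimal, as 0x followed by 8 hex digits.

Big-endian stores the most-significant byte at the lowest address.
The bytes are already most-significant first: 0xB452AEA5.

0xB452AEA5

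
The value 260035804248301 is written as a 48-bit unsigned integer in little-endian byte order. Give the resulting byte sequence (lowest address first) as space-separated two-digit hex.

260035804248301 in hexadecimal, padded to 48 bits, is 0xEC804DBDB8ED.
Split into bytes (most-significant first): EC 80 4D BD B8 ED.
Little-endian stores the least-significant byte at the lowest address.
So at ascending addresses the bytes are ED B8 BD 4D 80 EC.

ED B8 BD 4D 80 EC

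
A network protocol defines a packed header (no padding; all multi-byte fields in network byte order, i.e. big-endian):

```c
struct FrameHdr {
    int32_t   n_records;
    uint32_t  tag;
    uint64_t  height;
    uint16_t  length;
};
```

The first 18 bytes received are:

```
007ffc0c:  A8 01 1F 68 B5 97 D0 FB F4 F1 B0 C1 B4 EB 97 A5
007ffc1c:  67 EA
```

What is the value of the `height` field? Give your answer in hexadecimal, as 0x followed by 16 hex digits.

`height` follows `n_records` (4 B), `tag` (4 B), so it starts at offset 4 + 4 = 8 and occupies 8 bytes.
Bytes at offsets 8..15: F4 F1 B0 C1 B4 EB 97 A5.
Big-endian stores the most-significant byte at the lowest address.
The bytes are already most-significant first: 0xF4F1B0C1B4EB97A5.

0xF4F1B0C1B4EB97A5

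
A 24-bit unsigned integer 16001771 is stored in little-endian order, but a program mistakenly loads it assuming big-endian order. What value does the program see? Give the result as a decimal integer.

16001771 in 24-bit hexadecimal is 0xF42AEB.
Stored little-endian, the bytes at ascending addresses are EB 2A F4.
Read back as big-endian, the last byte is least significant, giving 0xEB2AF4.
0xEB2AF4 = 15411956.

15411956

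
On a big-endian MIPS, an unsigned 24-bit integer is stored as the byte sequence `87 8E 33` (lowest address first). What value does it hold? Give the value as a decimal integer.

8883763

In big-endian order the high byte comes first in memory.
The bytes are already most-significant first: 0x878E33.
0x878E33 = 8883763.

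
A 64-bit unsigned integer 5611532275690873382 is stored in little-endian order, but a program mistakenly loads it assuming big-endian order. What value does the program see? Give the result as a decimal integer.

5611532275690873382 in 64-bit hexadecimal is 0x4DE02ADFA231A226.
Stored little-endian, the bytes at ascending addresses are 26 A2 31 A2 DF 2A E0 4D.
Read back as big-endian, the last byte is least significant, giving 0x26A231A2DF2AE04D.
0x26A231A2DF2AE04D = 2783842095266979917.

2783842095266979917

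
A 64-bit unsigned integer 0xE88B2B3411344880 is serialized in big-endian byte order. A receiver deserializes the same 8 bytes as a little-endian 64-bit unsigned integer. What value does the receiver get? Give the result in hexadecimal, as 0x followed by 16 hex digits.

0x80483411342B8BE8

Stored big-endian, the bytes at ascending addresses are E8 8B 2B 34 11 34 48 80.
Read back as little-endian, the first byte is least significant, giving 0x80483411342B8BE8.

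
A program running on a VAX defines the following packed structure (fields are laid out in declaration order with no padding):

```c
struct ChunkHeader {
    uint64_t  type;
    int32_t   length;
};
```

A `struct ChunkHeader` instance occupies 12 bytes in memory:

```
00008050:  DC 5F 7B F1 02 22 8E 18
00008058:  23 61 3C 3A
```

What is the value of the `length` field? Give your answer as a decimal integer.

977035555

`length` follows `type` (8 bytes), so it starts at byte offset 8 and occupies 4 bytes.
Bytes at offsets 8..11: 23 61 3C 3A.
Little-endian stores the least-significant byte at the lowest address.
Reassemble most-significant byte first: 3A 3C 61 23 → 0x3A3C6123.
0x3A3C6123 = 977035555.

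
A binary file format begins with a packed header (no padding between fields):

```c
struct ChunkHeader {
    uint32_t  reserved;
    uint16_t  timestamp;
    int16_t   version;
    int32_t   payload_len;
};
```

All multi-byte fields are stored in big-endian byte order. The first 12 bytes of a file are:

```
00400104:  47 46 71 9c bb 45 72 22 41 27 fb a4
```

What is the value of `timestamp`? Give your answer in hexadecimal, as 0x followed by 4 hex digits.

`timestamp` follows `reserved` (4 bytes), so it starts at byte offset 4 and occupies 2 bytes.
Bytes at offsets 4..5: BB 45.
In big-endian order the high byte comes first in memory.
The bytes are already most-significant first: 0xBB45.

0xBB45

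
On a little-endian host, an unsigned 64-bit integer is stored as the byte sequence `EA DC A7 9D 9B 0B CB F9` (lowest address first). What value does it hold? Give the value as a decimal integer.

17999493098709179626

In little-endian order the low byte comes first in memory.
Reassemble most-significant byte first: F9 CB 0B 9B 9D A7 DC EA → 0xF9CB0B9B9DA7DCEA.
0xF9CB0B9B9DA7DCEA = 17999493098709179626.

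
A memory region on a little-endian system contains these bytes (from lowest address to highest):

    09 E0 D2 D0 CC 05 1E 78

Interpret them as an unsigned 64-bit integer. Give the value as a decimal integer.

8655361911087620105

Little-endian stores the least-significant byte at the lowest address.
Reassemble most-significant byte first: 78 1E 05 CC D0 D2 E0 09 → 0x781E05CCD0D2E009.
0x781E05CCD0D2E009 = 8655361911087620105.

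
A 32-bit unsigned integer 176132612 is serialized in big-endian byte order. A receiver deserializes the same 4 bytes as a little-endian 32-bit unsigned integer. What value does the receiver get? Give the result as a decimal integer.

176132612 in 32-bit hexadecimal is 0x0A7F9204.
Stored big-endian, the bytes at ascending addresses are 0A 7F 92 04.
Read back as little-endian, the first byte is least significant, giving 0x04927F0A.
0x04927F0A = 76709642.

76709642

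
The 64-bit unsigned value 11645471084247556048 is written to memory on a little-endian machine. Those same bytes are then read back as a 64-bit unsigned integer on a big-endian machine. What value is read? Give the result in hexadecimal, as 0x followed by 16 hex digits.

11645471084247556048 in 64-bit hexadecimal is 0xA19D064032A89FD0.
Stored little-endian, the bytes at ascending addresses are D0 9F A8 32 40 06 9D A1.
Read back as big-endian, the last byte is least significant, giving 0xD09FA83240069DA1.

0xD09FA83240069DA1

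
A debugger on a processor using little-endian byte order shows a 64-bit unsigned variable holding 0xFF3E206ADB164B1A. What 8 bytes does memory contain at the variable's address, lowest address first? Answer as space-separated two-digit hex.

1A 4B 16 DB 6A 20 3E FF

Split into bytes (most-significant first): FF 3E 20 6A DB 16 4B 1A.
Little-endian stores the least-significant byte at the lowest address.
So at ascending addresses the bytes are 1A 4B 16 DB 6A 20 3E FF.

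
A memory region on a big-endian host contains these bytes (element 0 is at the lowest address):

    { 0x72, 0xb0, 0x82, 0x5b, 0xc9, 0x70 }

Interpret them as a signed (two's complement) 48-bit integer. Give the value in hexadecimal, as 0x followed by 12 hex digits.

Big-endian: lowest address holds the most-significant byte.
The bytes are already most-significant first: 0x72B0825BC970.

0x72B0825BC970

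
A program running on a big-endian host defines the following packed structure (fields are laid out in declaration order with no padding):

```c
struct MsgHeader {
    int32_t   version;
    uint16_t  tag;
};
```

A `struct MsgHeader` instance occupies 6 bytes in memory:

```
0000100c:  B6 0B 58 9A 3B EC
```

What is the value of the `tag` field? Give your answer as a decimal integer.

15340

`tag` follows `version` (4 bytes), so it starts at byte offset 4 and occupies 2 bytes.
Bytes at offsets 4..5: 3B EC.
In big-endian order the high byte comes first in memory.
The bytes are already most-significant first: 0x3BEC.
0x3BEC = 15340.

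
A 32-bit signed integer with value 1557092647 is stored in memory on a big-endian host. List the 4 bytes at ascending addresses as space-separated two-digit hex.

5C CF 59 27

1557092647 in hexadecimal, padded to 32 bits, is 0x5CCF5927.
Split into bytes (most-significant first): 5C CF 59 27.
Big-endian stores the most-significant byte at the lowest address.
So the memory order matches the most-significant-first order: 5C CF 59 27.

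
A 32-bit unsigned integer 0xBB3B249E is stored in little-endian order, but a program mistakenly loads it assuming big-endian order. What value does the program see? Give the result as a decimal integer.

2653174715

Stored little-endian, the bytes at ascending addresses are 9E 24 3B BB.
Read back as big-endian, the last byte is least significant, giving 0x9E243BBB.
0x9E243BBB = 2653174715.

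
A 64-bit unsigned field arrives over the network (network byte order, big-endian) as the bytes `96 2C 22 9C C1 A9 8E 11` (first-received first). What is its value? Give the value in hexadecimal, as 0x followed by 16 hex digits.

0x962C229CC1A98E11

In big-endian order the high byte comes first in memory.
The bytes are already most-significant first: 0x962C229CC1A98E11.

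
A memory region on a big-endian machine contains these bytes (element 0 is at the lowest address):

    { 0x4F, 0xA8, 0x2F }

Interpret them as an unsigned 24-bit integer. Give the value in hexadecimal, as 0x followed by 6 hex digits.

In big-endian order the high byte comes first in memory.
The bytes are already most-significant first: 0x4FA82F.

0x4FA82F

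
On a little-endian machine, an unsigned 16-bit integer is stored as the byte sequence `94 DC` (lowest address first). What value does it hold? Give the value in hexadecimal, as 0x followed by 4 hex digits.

0xDC94

In little-endian order the low byte comes first in memory.
Reassemble most-significant byte first: DC 94 → 0xDC94.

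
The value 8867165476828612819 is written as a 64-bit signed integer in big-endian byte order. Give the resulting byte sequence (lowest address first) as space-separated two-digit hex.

7B 0E 80 05 5A FA 08 D3

8867165476828612819 in hexadecimal, padded to 64 bits, is 0x7B0E80055AFA08D3.
Split into bytes (most-significant first): 7B 0E 80 05 5A FA 08 D3.
In big-endian order the high byte comes first in memory.
So the memory order matches the most-significant-first order: 7B 0E 80 05 5A FA 08 D3.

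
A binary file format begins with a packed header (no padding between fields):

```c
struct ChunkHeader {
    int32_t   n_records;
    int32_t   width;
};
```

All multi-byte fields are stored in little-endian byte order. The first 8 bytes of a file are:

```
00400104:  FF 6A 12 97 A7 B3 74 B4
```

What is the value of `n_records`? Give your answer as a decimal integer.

`n_records` is the first field, at byte offset 0, occupying 4 bytes.
Bytes at offsets 0..3: FF 6A 12 97.
Little-endian: lowest address holds the least-significant byte.
Reassemble most-significant byte first: 97 12 6A FF → 0x97126AFF.
Top bit is set, so as a signed 32-bit value this is 0x97126AFF − 2^32 = -1760400641.

-1760400641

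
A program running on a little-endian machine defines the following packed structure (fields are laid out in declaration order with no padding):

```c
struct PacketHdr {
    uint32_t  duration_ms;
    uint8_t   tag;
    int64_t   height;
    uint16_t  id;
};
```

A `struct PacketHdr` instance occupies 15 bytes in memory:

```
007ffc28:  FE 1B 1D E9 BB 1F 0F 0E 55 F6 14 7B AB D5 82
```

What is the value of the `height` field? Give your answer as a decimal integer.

-6090251022866968801

`height` follows `duration_ms` (4 B), `tag` (1 B), so it starts at offset 4 + 1 = 5 and occupies 8 bytes.
Bytes at offsets 5..12: 1F 0F 0E 55 F6 14 7B AB.
Little-endian stores the least-significant byte at the lowest address.
Reassemble most-significant byte first: AB 7B 14 F6 55 0E 0F 1F → 0xAB7B14F6550E0F1F.
Top bit is set, so as a signed 64-bit value this is 0xAB7B14F6550E0F1F − 2^64 = -6090251022866968801.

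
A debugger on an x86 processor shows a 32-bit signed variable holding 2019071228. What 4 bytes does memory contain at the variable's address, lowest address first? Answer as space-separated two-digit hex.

FC 94 58 78

2019071228 in hexadecimal, padded to 32 bits, is 0x785894FC.
Split into bytes (most-significant first): 78 58 94 FC.
Little-endian: lowest address holds the least-significant byte.
So at ascending addresses the bytes are FC 94 58 78.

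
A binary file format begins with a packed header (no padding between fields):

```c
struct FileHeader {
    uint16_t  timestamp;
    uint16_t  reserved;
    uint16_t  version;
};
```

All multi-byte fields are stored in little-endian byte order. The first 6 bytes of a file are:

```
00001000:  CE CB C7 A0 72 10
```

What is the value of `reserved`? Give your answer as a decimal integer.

`reserved` follows `timestamp` (2 bytes), so it starts at byte offset 2 and occupies 2 bytes.
Bytes at offsets 2..3: C7 A0.
Little-endian stores the least-significant byte at the lowest address.
Reassemble most-significant byte first: A0 C7 → 0xA0C7.
0xA0C7 = 41159.

41159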